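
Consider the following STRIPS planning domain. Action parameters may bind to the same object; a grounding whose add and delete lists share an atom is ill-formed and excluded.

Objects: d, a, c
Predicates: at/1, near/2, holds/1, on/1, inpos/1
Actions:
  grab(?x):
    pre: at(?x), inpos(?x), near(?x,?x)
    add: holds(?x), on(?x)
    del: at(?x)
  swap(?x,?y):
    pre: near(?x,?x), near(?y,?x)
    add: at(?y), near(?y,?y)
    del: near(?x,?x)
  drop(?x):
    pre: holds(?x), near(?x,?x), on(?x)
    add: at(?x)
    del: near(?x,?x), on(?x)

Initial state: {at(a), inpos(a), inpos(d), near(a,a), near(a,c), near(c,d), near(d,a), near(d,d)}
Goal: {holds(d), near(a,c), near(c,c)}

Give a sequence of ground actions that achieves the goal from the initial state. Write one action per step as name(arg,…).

swap(d,c); swap(a,d); grab(d)

1. swap(d,c)  →  {at(a), at(c), inpos(a), inpos(d), near(a,a), near(a,c), near(c,c), near(c,d), near(d,a)}
2. swap(a,d)  →  {at(a), at(c), at(d), inpos(a), inpos(d), near(a,c), near(c,c), near(c,d), near(d,a), near(d,d)}
3. grab(d)  →  {at(a), at(c), holds(d), inpos(a), inpos(d), near(a,c), near(c,c), near(c,d), near(d,a), near(d,d), on(d)}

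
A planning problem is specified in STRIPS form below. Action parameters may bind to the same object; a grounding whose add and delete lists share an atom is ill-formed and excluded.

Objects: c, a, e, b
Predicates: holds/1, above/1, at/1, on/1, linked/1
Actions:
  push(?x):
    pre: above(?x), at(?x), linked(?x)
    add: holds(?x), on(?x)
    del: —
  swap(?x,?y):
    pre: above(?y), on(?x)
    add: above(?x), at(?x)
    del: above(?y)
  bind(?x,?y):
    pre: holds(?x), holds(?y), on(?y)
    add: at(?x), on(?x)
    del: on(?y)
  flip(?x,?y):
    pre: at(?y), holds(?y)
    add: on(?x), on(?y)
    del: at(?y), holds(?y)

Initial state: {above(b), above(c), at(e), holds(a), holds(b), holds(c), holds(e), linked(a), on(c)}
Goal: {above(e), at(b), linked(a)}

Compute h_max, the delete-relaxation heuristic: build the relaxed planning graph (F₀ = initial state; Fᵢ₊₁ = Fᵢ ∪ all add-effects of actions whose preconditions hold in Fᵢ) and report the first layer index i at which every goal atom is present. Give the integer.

2

F0 = init (9 atoms)
F1 = F0 ∪ {at(a), at(b), at(c), on(a), on(b), on(e)}  (15 atoms)
F2 = F1 ∪ {above(a), above(e)}  (17 atoms)
goal ⊆ F2  ⇒  h_max = 2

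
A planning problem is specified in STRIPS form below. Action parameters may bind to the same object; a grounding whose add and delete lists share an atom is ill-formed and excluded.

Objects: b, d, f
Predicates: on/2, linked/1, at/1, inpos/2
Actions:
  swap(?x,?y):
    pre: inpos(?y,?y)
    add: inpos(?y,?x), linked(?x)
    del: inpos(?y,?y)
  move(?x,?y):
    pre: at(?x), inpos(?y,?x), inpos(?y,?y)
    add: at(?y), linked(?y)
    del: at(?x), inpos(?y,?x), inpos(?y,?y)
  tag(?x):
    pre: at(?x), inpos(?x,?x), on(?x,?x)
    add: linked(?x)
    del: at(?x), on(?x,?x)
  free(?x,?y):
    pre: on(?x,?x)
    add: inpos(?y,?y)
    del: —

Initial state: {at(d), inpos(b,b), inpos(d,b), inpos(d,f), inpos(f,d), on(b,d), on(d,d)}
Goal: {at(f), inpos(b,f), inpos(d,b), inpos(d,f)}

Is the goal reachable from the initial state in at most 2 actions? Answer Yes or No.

No

1. swap(f,b)  →  {at(d), inpos(b,f), inpos(d,b), inpos(d,f), inpos(f,d), linked(f), on(b,d), on(d,d)}
2. free(d,f)  →  {at(d), inpos(b,f), inpos(d,b), inpos(d,f), inpos(f,d), inpos(f,f), linked(f), on(b,d), on(d,d)}
3. move(d,f)  →  {at(f), inpos(b,f), inpos(d,b), inpos(d,f), linked(f), on(b,d), on(d,d)}
optimal plan length = 3; 3 > 2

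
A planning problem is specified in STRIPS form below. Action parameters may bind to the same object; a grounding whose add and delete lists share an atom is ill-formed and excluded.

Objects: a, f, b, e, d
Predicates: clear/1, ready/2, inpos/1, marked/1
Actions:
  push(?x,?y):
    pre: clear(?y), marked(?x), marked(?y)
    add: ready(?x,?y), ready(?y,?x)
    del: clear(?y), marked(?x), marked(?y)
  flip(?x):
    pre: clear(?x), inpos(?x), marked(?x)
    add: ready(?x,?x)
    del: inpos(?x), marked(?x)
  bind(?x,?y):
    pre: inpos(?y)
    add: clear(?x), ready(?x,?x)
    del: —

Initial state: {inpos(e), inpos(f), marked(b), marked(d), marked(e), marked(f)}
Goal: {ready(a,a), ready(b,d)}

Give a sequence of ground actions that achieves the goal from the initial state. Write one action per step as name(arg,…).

1. bind(a,f)  →  {clear(a), inpos(e), inpos(f), marked(b), marked(d), marked(e), marked(f), ready(a,a)}
2. bind(b,f)  →  {clear(a), clear(b), inpos(e), inpos(f), marked(b), marked(d), marked(e), marked(f), ready(a,a), ready(b,b)}
3. push(d,b)  →  {clear(a), inpos(e), inpos(f), marked(e), marked(f), ready(a,a), ready(b,b), ready(b,d), ready(d,b)}

bind(a,f); bind(b,f); push(d,b)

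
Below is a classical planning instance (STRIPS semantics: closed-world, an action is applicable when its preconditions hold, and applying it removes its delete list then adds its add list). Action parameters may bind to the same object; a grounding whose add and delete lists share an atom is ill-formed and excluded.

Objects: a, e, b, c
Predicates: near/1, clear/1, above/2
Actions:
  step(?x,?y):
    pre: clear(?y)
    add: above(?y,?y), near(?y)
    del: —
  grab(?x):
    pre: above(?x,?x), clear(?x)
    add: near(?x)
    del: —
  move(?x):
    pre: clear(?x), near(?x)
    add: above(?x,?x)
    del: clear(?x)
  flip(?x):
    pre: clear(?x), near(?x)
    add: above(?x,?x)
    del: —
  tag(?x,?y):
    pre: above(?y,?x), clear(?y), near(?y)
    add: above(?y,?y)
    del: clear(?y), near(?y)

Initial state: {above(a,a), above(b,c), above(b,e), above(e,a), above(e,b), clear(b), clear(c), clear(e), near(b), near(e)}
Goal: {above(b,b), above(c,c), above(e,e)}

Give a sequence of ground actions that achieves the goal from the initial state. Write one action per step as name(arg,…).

1. step(a,e)  →  {above(a,a), above(b,c), above(b,e), above(e,a), above(e,b), above(e,e), clear(b), clear(c), clear(e), near(b), near(e)}
2. step(a,b)  →  {above(a,a), above(b,b), above(b,c), above(b,e), above(e,a), above(e,b), above(e,e), clear(b), clear(c), clear(e), near(b), near(e)}
3. step(a,c)  →  {above(a,a), above(b,b), above(b,c), above(b,e), above(c,c), above(e,a), above(e,b), above(e,e), clear(b), clear(c), clear(e), near(b), near(c), near(e)}

step(a,e); step(a,b); step(a,c)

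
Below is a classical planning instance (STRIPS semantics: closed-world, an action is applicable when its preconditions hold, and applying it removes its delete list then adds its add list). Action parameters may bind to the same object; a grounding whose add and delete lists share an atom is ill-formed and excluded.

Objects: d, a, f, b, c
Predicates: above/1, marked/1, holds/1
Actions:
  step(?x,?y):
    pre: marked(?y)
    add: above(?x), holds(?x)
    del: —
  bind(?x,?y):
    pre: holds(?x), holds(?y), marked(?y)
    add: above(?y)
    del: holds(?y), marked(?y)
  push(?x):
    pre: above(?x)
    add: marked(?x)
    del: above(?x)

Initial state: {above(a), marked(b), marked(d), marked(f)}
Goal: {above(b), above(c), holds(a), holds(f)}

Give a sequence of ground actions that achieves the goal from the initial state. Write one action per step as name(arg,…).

step(a,d); step(f,d); step(b,d); step(c,d)

1. step(a,d)  →  {above(a), holds(a), marked(b), marked(d), marked(f)}
2. step(f,d)  →  {above(a), above(f), holds(a), holds(f), marked(b), marked(d), marked(f)}
3. step(b,d)  →  {above(a), above(b), above(f), holds(a), holds(b), holds(f), marked(b), marked(d), marked(f)}
4. step(c,d)  →  {above(a), above(b), above(c), above(f), holds(a), holds(b), holds(c), holds(f), marked(b), marked(d), marked(f)}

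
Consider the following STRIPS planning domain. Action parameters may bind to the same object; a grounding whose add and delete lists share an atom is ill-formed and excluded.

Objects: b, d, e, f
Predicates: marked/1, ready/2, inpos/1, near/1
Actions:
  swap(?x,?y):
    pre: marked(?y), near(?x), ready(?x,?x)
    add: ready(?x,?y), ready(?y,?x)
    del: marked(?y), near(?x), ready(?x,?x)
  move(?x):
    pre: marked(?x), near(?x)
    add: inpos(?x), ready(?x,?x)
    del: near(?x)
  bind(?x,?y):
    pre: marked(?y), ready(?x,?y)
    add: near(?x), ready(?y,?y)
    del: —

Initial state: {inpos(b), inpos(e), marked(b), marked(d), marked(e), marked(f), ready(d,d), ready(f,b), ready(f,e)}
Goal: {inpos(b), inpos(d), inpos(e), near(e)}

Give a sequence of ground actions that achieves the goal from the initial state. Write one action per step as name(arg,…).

1. bind(d,d)  →  {inpos(b), inpos(e), marked(b), marked(d), marked(e), marked(f), near(d), ready(d,d), ready(f,b), ready(f,e)}
2. move(d)  →  {inpos(b), inpos(d), inpos(e), marked(b), marked(d), marked(e), marked(f), ready(d,d), ready(f,b), ready(f,e)}
3. bind(f,e)  →  {inpos(b), inpos(d), inpos(e), marked(b), marked(d), marked(e), marked(f), near(f), ready(d,d), ready(e,e), ready(f,b), ready(f,e)}
4. bind(e,e)  →  {inpos(b), inpos(d), inpos(e), marked(b), marked(d), marked(e), marked(f), near(e), near(f), ready(d,d), ready(e,e), ready(f,b), ready(f,e)}

bind(d,d); move(d); bind(f,e); bind(e,e)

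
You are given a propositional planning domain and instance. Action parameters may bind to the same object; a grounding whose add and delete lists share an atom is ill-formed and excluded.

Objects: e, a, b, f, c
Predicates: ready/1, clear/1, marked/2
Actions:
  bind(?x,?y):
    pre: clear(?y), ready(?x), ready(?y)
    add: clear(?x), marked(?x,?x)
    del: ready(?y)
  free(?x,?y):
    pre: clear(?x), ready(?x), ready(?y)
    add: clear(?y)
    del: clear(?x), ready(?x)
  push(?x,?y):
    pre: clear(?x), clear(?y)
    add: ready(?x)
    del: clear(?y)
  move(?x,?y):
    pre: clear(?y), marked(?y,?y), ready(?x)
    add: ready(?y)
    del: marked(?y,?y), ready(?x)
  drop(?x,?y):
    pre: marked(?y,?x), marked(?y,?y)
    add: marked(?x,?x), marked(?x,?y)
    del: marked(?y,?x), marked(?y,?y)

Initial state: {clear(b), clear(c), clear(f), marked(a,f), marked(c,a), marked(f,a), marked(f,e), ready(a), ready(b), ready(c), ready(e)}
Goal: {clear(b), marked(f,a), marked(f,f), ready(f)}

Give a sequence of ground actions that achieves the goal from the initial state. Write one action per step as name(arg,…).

1. push(f,f)  →  {clear(b), clear(c), marked(a,f), marked(c,a), marked(f,a), marked(f,e), ready(a), ready(b), ready(c), ready(e), ready(f)}
2. bind(f,b)  →  {clear(b), clear(c), clear(f), marked(a,f), marked(c,a), marked(f,a), marked(f,e), marked(f,f), ready(a), ready(c), ready(e), ready(f)}

push(f,f); bind(f,b)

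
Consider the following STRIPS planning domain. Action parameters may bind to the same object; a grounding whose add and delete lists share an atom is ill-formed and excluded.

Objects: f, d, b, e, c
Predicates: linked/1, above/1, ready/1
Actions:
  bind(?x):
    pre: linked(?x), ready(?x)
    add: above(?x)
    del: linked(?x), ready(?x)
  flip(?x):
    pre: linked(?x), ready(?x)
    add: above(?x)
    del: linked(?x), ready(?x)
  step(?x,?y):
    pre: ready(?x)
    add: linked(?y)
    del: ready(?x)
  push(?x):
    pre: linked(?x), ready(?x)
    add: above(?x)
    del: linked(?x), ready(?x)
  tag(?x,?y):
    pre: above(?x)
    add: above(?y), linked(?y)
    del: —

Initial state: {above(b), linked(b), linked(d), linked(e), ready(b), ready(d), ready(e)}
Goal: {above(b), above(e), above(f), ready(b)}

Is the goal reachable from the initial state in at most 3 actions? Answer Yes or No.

Yes

1. bind(e)  →  {above(b), above(e), linked(b), linked(d), ready(b), ready(d)}
2. tag(b,f)  →  {above(b), above(e), above(f), linked(b), linked(d), linked(f), ready(b), ready(d)}
optimal plan length = 2; 2 ≤ 3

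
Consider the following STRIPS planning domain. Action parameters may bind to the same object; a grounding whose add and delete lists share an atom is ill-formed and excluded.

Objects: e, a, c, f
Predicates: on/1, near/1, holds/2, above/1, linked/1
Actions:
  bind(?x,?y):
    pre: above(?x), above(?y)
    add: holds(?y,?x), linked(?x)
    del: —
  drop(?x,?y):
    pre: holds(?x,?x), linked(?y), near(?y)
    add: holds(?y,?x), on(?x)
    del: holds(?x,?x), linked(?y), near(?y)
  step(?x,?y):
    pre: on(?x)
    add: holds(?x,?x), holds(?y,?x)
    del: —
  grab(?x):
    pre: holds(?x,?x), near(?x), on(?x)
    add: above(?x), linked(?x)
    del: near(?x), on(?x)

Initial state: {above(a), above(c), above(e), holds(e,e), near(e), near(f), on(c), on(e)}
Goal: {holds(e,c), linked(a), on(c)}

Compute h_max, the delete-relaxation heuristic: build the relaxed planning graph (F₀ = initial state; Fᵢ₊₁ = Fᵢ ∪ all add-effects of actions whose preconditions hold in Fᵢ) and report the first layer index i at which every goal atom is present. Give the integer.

1

F0 = init (8 atoms)
F1 = F0 ∪ {holds(a,a), holds(a,c), holds(a,e), holds(c,a), holds(c,c), holds(c,e), holds(e,a), holds(e,c), holds(f,c), holds(f,e), linked(a), linked(c), linked(e)}  (21 atoms)
goal ⊆ F1  ⇒  h_max = 1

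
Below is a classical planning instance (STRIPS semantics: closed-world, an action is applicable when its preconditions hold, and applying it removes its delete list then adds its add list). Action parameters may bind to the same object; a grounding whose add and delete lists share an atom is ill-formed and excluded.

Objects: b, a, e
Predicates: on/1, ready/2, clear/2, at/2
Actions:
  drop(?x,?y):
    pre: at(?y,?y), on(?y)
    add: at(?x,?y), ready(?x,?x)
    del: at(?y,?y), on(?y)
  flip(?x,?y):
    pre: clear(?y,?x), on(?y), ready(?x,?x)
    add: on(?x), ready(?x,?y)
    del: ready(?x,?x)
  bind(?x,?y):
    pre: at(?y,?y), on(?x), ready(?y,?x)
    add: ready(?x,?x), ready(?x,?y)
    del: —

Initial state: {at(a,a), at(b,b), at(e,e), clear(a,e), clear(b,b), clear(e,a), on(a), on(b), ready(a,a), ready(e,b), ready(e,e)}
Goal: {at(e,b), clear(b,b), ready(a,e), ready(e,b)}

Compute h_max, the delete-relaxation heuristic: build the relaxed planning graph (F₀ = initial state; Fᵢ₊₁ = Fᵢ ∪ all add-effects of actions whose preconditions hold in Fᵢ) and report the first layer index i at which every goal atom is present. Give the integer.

2

F0 = init (11 atoms)
F1 = F0 ∪ {at(a,b), at(b,a), at(e,a), at(e,b), on(e), ready(b,b), ready(b,e), ready(e,a)}  (19 atoms)
F2 = F1 ∪ {at(a,e), at(b,e), ready(a,e)}  (22 atoms)
goal ⊆ F2  ⇒  h_max = 2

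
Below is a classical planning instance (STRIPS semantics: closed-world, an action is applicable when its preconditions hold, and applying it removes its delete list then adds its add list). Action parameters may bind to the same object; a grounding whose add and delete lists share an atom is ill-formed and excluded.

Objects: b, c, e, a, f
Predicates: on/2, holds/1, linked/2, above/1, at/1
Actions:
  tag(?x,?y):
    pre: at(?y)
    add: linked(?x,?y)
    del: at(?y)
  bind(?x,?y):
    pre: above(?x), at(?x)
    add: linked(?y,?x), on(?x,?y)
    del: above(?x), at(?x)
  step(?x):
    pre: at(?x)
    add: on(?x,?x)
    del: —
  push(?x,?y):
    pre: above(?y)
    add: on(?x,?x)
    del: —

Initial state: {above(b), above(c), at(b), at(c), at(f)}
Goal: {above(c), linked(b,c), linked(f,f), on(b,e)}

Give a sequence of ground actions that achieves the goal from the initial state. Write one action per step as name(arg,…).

tag(b,c); tag(f,f); bind(b,e)

1. tag(b,c)  →  {above(b), above(c), at(b), at(f), linked(b,c)}
2. tag(f,f)  →  {above(b), above(c), at(b), linked(b,c), linked(f,f)}
3. bind(b,e)  →  {above(c), linked(b,c), linked(e,b), linked(f,f), on(b,e)}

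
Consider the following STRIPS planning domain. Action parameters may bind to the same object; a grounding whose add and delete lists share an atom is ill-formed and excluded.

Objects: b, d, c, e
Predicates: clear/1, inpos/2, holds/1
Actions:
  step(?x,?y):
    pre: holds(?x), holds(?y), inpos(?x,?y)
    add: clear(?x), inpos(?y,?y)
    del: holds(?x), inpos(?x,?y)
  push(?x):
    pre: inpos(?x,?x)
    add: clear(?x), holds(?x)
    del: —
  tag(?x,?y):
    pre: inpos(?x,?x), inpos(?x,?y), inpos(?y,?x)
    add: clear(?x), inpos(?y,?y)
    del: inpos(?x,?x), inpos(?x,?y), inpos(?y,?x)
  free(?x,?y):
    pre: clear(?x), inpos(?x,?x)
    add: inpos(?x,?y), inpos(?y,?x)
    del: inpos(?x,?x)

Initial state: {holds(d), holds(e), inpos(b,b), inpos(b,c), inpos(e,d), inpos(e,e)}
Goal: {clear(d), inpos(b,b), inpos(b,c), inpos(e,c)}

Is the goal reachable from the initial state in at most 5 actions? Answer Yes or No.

1. step(e,d)  →  {clear(e), holds(d), inpos(b,b), inpos(b,c), inpos(d,d), inpos(e,e)}
2. push(d)  →  {clear(d), clear(e), holds(d), inpos(b,b), inpos(b,c), inpos(d,d), inpos(e,e)}
3. free(e,c)  →  {clear(d), clear(e), holds(d), inpos(b,b), inpos(b,c), inpos(c,e), inpos(d,d), inpos(e,c)}
optimal plan length = 3; 3 ≤ 5

Yes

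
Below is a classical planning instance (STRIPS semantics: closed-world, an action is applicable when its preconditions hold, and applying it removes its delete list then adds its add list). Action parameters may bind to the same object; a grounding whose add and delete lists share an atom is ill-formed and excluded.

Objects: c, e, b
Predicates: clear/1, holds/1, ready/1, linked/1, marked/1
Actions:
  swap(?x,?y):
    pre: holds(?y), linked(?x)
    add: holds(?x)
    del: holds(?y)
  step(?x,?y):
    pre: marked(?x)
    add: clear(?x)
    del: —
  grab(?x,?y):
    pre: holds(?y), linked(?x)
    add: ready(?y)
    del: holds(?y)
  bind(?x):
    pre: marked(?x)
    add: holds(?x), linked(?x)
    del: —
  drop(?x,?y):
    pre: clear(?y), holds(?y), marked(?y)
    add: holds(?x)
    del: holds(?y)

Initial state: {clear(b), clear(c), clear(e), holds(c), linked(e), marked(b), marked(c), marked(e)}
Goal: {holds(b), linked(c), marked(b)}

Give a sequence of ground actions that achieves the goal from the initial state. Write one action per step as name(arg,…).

1. bind(c)  →  {clear(b), clear(c), clear(e), holds(c), linked(c), linked(e), marked(b), marked(c), marked(e)}
2. bind(b)  →  {clear(b), clear(c), clear(e), holds(b), holds(c), linked(b), linked(c), linked(e), marked(b), marked(c), marked(e)}

bind(c); bind(b)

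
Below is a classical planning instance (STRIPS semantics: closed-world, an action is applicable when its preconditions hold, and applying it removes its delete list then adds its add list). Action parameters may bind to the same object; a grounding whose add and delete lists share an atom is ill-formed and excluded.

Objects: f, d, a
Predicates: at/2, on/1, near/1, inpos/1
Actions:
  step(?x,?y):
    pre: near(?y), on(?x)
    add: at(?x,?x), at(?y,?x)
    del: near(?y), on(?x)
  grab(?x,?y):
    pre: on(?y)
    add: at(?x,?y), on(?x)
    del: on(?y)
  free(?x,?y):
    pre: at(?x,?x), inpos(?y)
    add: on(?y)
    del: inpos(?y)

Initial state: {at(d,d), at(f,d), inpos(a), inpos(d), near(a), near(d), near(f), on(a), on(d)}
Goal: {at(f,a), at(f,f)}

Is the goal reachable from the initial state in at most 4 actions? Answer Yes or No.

Yes

1. grab(f,a)  →  {at(d,d), at(f,a), at(f,d), inpos(a), inpos(d), near(a), near(d), near(f), on(d), on(f)}
2. step(f,f)  →  {at(d,d), at(f,a), at(f,d), at(f,f), inpos(a), inpos(d), near(a), near(d), on(d)}
optimal plan length = 2; 2 ≤ 4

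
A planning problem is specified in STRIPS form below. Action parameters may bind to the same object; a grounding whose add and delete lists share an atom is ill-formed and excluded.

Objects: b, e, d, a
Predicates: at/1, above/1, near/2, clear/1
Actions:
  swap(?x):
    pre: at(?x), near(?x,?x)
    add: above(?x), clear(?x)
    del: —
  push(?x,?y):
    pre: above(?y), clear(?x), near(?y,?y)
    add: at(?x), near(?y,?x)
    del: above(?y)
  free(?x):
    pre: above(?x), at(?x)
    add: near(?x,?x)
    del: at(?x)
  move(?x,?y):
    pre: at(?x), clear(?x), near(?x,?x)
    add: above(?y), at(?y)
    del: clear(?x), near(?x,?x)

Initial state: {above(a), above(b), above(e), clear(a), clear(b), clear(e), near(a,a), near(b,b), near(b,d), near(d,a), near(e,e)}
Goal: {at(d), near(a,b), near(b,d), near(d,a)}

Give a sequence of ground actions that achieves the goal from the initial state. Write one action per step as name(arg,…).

1. push(b,a)  →  {above(b), above(e), at(b), clear(a), clear(b), clear(e), near(a,a), near(a,b), near(b,b), near(b,d), near(d,a), near(e,e)}
2. move(b,d)  →  {above(b), above(d), above(e), at(b), at(d), clear(a), clear(e), near(a,a), near(a,b), near(b,d), near(d,a), near(e,e)}

push(b,a); move(b,d)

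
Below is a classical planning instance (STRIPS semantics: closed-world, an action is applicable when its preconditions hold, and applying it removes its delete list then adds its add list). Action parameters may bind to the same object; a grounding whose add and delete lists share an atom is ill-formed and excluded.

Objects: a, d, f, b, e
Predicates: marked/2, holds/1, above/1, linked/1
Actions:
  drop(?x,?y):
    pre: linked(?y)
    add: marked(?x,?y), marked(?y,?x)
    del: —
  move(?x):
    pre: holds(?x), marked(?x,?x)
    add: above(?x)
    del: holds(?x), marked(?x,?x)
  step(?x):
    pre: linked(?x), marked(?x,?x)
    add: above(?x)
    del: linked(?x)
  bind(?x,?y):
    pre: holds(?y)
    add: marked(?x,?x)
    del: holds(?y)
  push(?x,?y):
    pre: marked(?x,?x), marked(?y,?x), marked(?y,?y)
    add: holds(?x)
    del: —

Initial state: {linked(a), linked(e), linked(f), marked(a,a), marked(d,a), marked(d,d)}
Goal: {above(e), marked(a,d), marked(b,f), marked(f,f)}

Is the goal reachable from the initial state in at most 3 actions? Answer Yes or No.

No

1. drop(d,a)  →  {linked(a), linked(e), linked(f), marked(a,a), marked(a,d), marked(d,a), marked(d,d)}
2. drop(f,f)  →  {linked(a), linked(e), linked(f), marked(a,a), marked(a,d), marked(d,a), marked(d,d), marked(f,f)}
3. drop(b,f)  →  {linked(a), linked(e), linked(f), marked(a,a), marked(a,d), marked(b,f), marked(d,a), marked(d,d), marked(f,b), marked(f,f)}
4. drop(e,e)  →  {linked(a), linked(e), linked(f), marked(a,a), marked(a,d), marked(b,f), marked(d,a), marked(d,d), marked(e,e), marked(f,b), marked(f,f)}
5. step(e)  →  {above(e), linked(a), linked(f), marked(a,a), marked(a,d), marked(b,f), marked(d,a), marked(d,d), marked(e,e), marked(f,b), marked(f,f)}
optimal plan length = 5; 5 > 3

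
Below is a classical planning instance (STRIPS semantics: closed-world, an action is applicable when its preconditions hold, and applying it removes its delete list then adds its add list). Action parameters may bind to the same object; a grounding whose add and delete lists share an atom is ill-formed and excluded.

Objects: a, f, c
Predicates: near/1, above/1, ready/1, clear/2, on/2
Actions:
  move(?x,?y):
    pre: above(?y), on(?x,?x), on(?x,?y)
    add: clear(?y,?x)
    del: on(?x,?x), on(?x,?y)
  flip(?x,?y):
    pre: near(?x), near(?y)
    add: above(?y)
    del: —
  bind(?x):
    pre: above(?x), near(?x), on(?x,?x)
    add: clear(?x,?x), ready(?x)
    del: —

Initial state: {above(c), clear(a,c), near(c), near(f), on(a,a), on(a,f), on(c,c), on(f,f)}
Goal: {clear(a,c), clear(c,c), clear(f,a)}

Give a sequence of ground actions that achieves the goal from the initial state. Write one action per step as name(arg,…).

1. move(c,c)  →  {above(c), clear(a,c), clear(c,c), near(c), near(f), on(a,a), on(a,f), on(f,f)}
2. flip(f,f)  →  {above(c), above(f), clear(a,c), clear(c,c), near(c), near(f), on(a,a), on(a,f), on(f,f)}
3. move(a,f)  →  {above(c), above(f), clear(a,c), clear(c,c), clear(f,a), near(c), near(f), on(f,f)}

move(c,c); flip(f,f); move(a,f)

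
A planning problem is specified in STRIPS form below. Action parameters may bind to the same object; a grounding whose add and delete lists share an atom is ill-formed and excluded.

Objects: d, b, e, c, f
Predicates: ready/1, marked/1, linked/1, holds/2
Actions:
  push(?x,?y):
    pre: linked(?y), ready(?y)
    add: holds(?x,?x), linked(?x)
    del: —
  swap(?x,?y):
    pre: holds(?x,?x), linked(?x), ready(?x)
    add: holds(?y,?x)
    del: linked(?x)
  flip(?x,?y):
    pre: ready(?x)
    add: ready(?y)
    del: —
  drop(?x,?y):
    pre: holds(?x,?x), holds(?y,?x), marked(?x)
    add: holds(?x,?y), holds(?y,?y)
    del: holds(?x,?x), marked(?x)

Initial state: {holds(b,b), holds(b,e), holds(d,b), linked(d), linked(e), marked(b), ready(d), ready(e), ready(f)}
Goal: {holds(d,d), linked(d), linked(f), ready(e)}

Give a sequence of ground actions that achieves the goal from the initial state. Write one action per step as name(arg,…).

1. push(d,d)  →  {holds(b,b), holds(b,e), holds(d,b), holds(d,d), linked(d), linked(e), marked(b), ready(d), ready(e), ready(f)}
2. push(f,d)  →  {holds(b,b), holds(b,e), holds(d,b), holds(d,d), holds(f,f), linked(d), linked(e), linked(f), marked(b), ready(d), ready(e), ready(f)}

push(d,d); push(f,d)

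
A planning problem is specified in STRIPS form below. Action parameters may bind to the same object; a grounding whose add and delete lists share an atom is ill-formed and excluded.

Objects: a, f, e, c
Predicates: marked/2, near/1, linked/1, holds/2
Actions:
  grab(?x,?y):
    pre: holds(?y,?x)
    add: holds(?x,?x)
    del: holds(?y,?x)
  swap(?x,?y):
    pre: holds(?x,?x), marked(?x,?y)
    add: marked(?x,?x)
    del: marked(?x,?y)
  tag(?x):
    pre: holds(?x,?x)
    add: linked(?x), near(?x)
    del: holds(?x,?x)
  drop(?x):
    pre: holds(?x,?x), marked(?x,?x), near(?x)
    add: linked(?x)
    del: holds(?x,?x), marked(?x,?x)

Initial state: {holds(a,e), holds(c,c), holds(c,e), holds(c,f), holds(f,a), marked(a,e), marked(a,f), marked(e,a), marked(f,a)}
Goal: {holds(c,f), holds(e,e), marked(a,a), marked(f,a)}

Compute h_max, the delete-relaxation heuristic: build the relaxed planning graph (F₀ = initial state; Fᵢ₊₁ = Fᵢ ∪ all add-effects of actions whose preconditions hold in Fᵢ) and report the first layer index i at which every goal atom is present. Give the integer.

F0 = init (9 atoms)
F1 = F0 ∪ {holds(a,a), holds(e,e), holds(f,f), linked(c), near(c)}  (14 atoms)
F2 = F1 ∪ {linked(a), linked(e), linked(f), marked(a,a), marked(e,e), marked(f,f), near(a), near(e), near(f)}  (23 atoms)
goal ⊆ F2  ⇒  h_max = 2

2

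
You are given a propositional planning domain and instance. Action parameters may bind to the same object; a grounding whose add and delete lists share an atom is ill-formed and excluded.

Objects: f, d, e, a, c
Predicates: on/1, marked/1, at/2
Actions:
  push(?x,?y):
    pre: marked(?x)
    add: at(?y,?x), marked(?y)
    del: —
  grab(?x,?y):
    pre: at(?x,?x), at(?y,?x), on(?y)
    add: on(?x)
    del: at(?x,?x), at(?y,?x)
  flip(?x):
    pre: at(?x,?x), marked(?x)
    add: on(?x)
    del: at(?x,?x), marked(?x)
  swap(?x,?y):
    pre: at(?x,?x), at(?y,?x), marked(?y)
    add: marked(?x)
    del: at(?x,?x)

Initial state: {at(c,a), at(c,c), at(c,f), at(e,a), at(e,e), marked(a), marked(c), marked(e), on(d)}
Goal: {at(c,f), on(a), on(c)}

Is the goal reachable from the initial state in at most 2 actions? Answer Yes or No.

No

1. push(a,a)  →  {at(a,a), at(c,a), at(c,c), at(c,f), at(e,a), at(e,e), marked(a), marked(c), marked(e), on(d)}
2. flip(a)  →  {at(c,a), at(c,c), at(c,f), at(e,a), at(e,e), marked(c), marked(e), on(a), on(d)}
3. flip(c)  →  {at(c,a), at(c,f), at(e,a), at(e,e), marked(e), on(a), on(c), on(d)}
optimal plan length = 3; 3 > 2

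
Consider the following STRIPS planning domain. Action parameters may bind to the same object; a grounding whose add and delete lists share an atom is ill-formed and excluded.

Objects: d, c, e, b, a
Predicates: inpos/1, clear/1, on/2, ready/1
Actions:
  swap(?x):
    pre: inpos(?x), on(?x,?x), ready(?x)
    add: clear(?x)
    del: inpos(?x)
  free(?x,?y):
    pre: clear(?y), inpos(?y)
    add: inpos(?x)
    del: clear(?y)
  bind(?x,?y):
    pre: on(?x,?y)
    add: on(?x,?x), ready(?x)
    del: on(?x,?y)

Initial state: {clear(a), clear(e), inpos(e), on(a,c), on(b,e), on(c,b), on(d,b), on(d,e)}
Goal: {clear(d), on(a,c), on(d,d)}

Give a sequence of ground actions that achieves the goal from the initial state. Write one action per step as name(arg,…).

free(d,e); bind(d,e); swap(d)

1. free(d,e)  →  {clear(a), inpos(d), inpos(e), on(a,c), on(b,e), on(c,b), on(d,b), on(d,e)}
2. bind(d,e)  →  {clear(a), inpos(d), inpos(e), on(a,c), on(b,e), on(c,b), on(d,b), on(d,d), ready(d)}
3. swap(d)  →  {clear(a), clear(d), inpos(e), on(a,c), on(b,e), on(c,b), on(d,b), on(d,d), ready(d)}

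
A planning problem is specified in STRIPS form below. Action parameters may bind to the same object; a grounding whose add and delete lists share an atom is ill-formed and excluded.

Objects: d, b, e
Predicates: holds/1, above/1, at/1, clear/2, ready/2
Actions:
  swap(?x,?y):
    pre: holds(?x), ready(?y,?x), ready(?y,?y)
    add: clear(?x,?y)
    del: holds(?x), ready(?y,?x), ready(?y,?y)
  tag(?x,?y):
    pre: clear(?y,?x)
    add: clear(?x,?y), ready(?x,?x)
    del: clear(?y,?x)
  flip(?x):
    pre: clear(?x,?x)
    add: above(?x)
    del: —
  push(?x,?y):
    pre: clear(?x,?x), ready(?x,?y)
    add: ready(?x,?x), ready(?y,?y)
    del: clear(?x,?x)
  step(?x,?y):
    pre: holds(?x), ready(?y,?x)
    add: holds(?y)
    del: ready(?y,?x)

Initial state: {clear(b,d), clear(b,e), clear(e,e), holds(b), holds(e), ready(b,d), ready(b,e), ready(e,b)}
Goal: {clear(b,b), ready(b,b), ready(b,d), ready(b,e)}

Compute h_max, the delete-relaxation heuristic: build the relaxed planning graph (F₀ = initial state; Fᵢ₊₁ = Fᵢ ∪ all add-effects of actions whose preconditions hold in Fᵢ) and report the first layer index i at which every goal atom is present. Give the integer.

2

F0 = init (8 atoms)
F1 = F0 ∪ {above(e), clear(d,b), clear(e,b), ready(b,b), ready(d,d), ready(e,e)}  (14 atoms)
F2 = F1 ∪ {clear(b,b)}  (15 atoms)
goal ⊆ F2  ⇒  h_max = 2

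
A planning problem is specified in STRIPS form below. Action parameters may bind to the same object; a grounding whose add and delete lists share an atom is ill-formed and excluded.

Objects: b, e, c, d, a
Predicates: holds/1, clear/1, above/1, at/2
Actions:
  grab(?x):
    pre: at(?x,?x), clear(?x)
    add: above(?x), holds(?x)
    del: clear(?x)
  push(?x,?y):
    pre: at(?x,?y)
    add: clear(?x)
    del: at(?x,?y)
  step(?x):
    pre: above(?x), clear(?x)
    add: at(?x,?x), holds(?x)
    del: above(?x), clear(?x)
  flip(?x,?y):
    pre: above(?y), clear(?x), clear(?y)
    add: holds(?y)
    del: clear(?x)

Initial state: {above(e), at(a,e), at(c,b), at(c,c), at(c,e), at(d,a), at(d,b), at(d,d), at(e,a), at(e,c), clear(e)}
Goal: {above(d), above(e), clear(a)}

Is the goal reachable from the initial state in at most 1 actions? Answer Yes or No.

No

1. push(d,b)  →  {above(e), at(a,e), at(c,b), at(c,c), at(c,e), at(d,a), at(d,d), at(e,a), at(e,c), clear(d), clear(e)}
2. grab(d)  →  {above(d), above(e), at(a,e), at(c,b), at(c,c), at(c,e), at(d,a), at(d,d), at(e,a), at(e,c), clear(e), holds(d)}
3. push(a,e)  →  {above(d), above(e), at(c,b), at(c,c), at(c,e), at(d,a), at(d,d), at(e,a), at(e,c), clear(a), clear(e), holds(d)}
optimal plan length = 3; 3 > 1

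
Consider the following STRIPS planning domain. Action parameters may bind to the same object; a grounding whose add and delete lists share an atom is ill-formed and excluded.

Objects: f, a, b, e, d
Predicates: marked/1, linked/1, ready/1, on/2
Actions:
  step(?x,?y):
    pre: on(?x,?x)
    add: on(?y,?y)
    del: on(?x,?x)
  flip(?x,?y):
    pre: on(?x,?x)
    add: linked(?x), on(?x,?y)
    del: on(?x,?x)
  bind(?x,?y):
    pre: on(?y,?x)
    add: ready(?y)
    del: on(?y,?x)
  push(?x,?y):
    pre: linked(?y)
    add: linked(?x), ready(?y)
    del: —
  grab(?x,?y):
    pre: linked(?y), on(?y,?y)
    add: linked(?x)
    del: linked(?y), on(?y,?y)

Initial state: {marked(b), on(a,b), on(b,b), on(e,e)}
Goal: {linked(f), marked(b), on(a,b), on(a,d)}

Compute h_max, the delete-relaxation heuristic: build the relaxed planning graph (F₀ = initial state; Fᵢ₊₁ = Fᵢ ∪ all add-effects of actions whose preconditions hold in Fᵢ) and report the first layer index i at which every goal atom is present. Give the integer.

2

F0 = init (4 atoms)
F1 = F0 ∪ {linked(b), linked(e), on(a,a), on(b,a), on(b,d), on(b,e), on(b,f), on(d,d), on(e,a), on(e,b), on(e,d), on(e,f), on(f,f), ready(a), ready(b), ready(e)}  (20 atoms)
F2 = F1 ∪ {linked(a), linked(d), linked(f), on(a,d), on(a,e), on(a,f), on(d,a), on(d,b), on(d,e), on(d,f), on(f,a), on(f,b), on(f,d), on(f,e), ready(d), ready(f)}  (36 atoms)
goal ⊆ F2  ⇒  h_max = 2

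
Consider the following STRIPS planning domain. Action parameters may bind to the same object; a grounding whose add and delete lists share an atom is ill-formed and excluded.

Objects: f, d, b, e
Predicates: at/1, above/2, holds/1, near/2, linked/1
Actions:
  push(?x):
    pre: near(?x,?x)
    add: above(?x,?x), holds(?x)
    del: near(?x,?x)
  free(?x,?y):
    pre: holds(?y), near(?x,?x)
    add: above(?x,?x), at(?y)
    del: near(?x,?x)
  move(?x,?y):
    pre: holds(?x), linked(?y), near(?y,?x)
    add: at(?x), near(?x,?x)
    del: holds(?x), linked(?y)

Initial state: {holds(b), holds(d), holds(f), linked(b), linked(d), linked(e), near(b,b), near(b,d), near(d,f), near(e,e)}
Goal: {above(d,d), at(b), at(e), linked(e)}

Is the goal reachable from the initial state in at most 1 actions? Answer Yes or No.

No

1. push(e)  →  {above(e,e), holds(b), holds(d), holds(e), holds(f), linked(b), linked(d), linked(e), near(b,b), near(b,d), near(d,f)}
2. free(b,b)  →  {above(b,b), above(e,e), at(b), holds(b), holds(d), holds(e), holds(f), linked(b), linked(d), linked(e), near(b,d), near(d,f)}
3. move(d,b)  →  {above(b,b), above(e,e), at(b), at(d), holds(b), holds(e), holds(f), linked(d), linked(e), near(b,d), near(d,d), near(d,f)}
4. free(d,e)  →  {above(b,b), above(d,d), above(e,e), at(b), at(d), at(e), holds(b), holds(e), holds(f), linked(d), linked(e), near(b,d), near(d,f)}
optimal plan length = 4; 4 > 1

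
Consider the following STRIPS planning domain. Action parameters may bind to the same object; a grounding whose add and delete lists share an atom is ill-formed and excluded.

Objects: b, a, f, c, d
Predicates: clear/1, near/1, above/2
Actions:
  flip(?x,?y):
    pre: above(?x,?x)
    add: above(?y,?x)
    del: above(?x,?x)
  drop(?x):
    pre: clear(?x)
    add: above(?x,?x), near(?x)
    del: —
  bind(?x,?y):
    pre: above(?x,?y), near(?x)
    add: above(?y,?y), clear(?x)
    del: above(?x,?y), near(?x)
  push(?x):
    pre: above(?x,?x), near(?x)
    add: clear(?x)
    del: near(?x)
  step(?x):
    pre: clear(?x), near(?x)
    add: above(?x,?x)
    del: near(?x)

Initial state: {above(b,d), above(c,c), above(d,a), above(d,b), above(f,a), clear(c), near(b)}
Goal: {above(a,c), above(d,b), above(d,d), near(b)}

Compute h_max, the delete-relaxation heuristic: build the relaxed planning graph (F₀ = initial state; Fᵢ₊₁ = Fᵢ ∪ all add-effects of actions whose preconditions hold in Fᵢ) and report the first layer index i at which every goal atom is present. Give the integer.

F0 = init (7 atoms)
F1 = F0 ∪ {above(a,c), above(b,c), above(d,c), above(d,d), above(f,c), clear(b), near(c)}  (14 atoms)
goal ⊆ F1  ⇒  h_max = 1

1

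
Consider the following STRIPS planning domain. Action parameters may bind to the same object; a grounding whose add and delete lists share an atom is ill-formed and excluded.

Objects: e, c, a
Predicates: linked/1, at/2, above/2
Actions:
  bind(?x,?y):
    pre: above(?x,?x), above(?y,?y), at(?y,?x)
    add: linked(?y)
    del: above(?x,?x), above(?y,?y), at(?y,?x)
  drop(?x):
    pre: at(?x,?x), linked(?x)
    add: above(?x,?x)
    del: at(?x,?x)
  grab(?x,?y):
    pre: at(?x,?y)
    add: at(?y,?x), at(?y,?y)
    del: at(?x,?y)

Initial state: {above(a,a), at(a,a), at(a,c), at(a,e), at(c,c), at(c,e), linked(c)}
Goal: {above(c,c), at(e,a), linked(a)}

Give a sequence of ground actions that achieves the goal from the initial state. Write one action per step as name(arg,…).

bind(a,a); drop(c); grab(a,e)

1. bind(a,a)  →  {at(a,c), at(a,e), at(c,c), at(c,e), linked(a), linked(c)}
2. drop(c)  →  {above(c,c), at(a,c), at(a,e), at(c,e), linked(a), linked(c)}
3. grab(a,e)  →  {above(c,c), at(a,c), at(c,e), at(e,a), at(e,e), linked(a), linked(c)}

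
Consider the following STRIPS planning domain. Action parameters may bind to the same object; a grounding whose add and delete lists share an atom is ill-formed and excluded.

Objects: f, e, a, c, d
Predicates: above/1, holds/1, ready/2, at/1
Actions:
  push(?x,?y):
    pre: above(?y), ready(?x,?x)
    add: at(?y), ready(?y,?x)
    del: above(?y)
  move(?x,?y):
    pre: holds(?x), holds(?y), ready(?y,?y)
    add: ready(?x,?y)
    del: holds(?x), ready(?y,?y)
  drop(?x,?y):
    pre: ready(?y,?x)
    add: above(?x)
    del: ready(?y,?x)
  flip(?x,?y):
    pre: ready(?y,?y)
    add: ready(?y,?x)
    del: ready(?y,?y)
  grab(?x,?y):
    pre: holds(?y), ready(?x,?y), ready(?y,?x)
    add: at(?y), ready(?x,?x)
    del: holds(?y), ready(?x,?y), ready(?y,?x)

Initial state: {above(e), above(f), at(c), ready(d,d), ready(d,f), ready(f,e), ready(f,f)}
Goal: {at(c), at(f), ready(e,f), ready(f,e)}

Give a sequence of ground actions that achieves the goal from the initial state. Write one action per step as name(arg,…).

push(f,f); push(f,e)

1. push(f,f)  →  {above(e), at(c), at(f), ready(d,d), ready(d,f), ready(f,e), ready(f,f)}
2. push(f,e)  →  {at(c), at(e), at(f), ready(d,d), ready(d,f), ready(e,f), ready(f,e), ready(f,f)}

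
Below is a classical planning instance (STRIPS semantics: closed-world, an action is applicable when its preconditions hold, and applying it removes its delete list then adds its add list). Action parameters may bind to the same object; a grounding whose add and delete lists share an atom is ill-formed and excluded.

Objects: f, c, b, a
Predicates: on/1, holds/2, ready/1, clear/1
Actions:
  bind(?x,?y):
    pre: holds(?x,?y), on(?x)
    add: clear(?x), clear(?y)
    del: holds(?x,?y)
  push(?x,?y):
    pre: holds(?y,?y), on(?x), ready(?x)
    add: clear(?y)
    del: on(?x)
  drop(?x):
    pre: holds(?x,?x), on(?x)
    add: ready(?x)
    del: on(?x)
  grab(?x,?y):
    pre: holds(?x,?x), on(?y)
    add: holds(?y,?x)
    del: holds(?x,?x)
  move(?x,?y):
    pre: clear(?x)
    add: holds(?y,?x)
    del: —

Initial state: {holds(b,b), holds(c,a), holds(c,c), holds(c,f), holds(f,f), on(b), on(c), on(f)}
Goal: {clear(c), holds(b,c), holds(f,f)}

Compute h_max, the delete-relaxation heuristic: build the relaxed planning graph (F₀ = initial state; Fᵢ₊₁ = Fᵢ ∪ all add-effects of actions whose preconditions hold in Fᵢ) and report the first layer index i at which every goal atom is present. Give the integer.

1

F0 = init (8 atoms)
F1 = F0 ∪ {clear(a), clear(b), clear(c), clear(f), holds(b,c), holds(b,f), holds(c,b), holds(f,b), holds(f,c), ready(b), ready(c), ready(f)}  (20 atoms)
goal ⊆ F1  ⇒  h_max = 1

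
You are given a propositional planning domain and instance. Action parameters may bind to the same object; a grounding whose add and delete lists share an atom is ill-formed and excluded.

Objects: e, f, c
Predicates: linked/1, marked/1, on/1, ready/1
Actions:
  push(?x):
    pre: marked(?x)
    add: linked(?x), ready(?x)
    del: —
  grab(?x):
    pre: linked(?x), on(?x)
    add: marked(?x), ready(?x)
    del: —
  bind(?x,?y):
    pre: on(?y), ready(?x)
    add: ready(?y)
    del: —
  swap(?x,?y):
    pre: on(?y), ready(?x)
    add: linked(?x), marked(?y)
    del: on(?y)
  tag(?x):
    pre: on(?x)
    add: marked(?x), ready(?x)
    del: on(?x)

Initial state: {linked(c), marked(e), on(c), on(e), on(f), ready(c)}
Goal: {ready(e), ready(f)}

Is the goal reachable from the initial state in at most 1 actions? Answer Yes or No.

1. push(e)  →  {linked(c), linked(e), marked(e), on(c), on(e), on(f), ready(c), ready(e)}
2. bind(e,f)  →  {linked(c), linked(e), marked(e), on(c), on(e), on(f), ready(c), ready(e), ready(f)}
optimal plan length = 2; 2 > 1

No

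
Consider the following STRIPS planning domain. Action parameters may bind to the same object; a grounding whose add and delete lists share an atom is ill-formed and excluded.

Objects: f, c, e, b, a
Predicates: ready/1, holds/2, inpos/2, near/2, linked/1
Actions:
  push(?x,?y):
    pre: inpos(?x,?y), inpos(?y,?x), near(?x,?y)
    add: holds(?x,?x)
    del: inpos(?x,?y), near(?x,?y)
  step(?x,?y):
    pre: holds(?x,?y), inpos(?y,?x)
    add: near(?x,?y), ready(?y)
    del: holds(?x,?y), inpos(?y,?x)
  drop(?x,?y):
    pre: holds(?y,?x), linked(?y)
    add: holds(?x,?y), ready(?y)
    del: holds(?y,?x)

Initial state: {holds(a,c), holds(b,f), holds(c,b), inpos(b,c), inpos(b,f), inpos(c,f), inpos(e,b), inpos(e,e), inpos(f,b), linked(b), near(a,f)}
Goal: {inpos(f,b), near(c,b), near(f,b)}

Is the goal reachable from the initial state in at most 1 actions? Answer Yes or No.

1. step(c,b)  →  {holds(a,c), holds(b,f), inpos(b,f), inpos(c,f), inpos(e,b), inpos(e,e), inpos(f,b), linked(b), near(a,f), near(c,b), ready(b)}
2. drop(f,b)  →  {holds(a,c), holds(f,b), inpos(b,f), inpos(c,f), inpos(e,b), inpos(e,e), inpos(f,b), linked(b), near(a,f), near(c,b), ready(b)}
3. step(f,b)  →  {holds(a,c), inpos(c,f), inpos(e,b), inpos(e,e), inpos(f,b), linked(b), near(a,f), near(c,b), near(f,b), ready(b)}
optimal plan length = 3; 3 > 1

No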